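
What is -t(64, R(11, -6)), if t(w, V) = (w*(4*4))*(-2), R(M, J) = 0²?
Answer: 2048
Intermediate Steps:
R(M, J) = 0
t(w, V) = -32*w (t(w, V) = (w*16)*(-2) = (16*w)*(-2) = -32*w)
-t(64, R(11, -6)) = -(-32)*64 = -1*(-2048) = 2048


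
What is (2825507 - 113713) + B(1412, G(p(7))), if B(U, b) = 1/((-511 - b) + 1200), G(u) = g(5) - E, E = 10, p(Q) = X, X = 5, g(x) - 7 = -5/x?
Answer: 1879273243/693 ≈ 2.7118e+6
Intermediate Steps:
g(x) = 7 - 5/x
p(Q) = 5
G(u) = -4 (G(u) = (7 - 5/5) - 1*10 = (7 - 5*⅕) - 10 = (7 - 1) - 10 = 6 - 10 = -4)
B(U, b) = 1/(689 - b)
(2825507 - 113713) + B(1412, G(p(7))) = (2825507 - 113713) - 1/(-689 - 4) = 2711794 - 1/(-693) = 2711794 - 1*(-1/693) = 2711794 + 1/693 = 1879273243/693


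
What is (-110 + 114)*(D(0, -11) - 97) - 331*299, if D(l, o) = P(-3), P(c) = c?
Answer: -99369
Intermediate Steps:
D(l, o) = -3
(-110 + 114)*(D(0, -11) - 97) - 331*299 = (-110 + 114)*(-3 - 97) - 331*299 = 4*(-100) - 98969 = -400 - 98969 = -99369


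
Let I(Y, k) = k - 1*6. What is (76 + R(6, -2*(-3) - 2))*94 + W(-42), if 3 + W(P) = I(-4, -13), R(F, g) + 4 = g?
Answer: 7122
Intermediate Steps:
R(F, g) = -4 + g
I(Y, k) = -6 + k (I(Y, k) = k - 6 = -6 + k)
W(P) = -22 (W(P) = -3 + (-6 - 13) = -3 - 19 = -22)
(76 + R(6, -2*(-3) - 2))*94 + W(-42) = (76 + (-4 + (-2*(-3) - 2)))*94 - 22 = (76 + (-4 + (6 - 2)))*94 - 22 = (76 + (-4 + 4))*94 - 22 = (76 + 0)*94 - 22 = 76*94 - 22 = 7144 - 22 = 7122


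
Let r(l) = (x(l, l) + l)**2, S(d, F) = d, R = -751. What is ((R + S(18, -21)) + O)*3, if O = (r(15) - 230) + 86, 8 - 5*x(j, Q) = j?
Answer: -51903/25 ≈ -2076.1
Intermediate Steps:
x(j, Q) = 8/5 - j/5
r(l) = (8/5 + 4*l/5)**2 (r(l) = ((8/5 - l/5) + l)**2 = (8/5 + 4*l/5)**2)
O = 1024/25 (O = (16*(2 + 15)**2/25 - 230) + 86 = ((16/25)*17**2 - 230) + 86 = ((16/25)*289 - 230) + 86 = (4624/25 - 230) + 86 = -1126/25 + 86 = 1024/25 ≈ 40.960)
((R + S(18, -21)) + O)*3 = ((-751 + 18) + 1024/25)*3 = (-733 + 1024/25)*3 = -17301/25*3 = -51903/25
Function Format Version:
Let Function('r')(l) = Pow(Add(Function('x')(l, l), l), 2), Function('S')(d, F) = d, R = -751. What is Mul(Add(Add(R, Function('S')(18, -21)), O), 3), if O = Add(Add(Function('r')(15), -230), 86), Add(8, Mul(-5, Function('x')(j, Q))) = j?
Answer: Rational(-51903, 25) ≈ -2076.1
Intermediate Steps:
Function('x')(j, Q) = Add(Rational(8, 5), Mul(Rational(-1, 5), j))
Function('r')(l) = Pow(Add(Rational(8, 5), Mul(Rational(4, 5), l)), 2) (Function('r')(l) = Pow(Add(Add(Rational(8, 5), Mul(Rational(-1, 5), l)), l), 2) = Pow(Add(Rational(8, 5), Mul(Rational(4, 5), l)), 2))
O = Rational(1024, 25) (O = Add(Add(Mul(Rational(16, 25), Pow(Add(2, 15), 2)), -230), 86) = Add(Add(Mul(Rational(16, 25), Pow(17, 2)), -230), 86) = Add(Add(Mul(Rational(16, 25), 289), -230), 86) = Add(Add(Rational(4624, 25), -230), 86) = Add(Rational(-1126, 25), 86) = Rational(1024, 25) ≈ 40.960)
Mul(Add(Add(R, Function('S')(18, -21)), O), 3) = Mul(Add(Add(-751, 18), Rational(1024, 25)), 3) = Mul(Add(-733, Rational(1024, 25)), 3) = Mul(Rational(-17301, 25), 3) = Rational(-51903, 25)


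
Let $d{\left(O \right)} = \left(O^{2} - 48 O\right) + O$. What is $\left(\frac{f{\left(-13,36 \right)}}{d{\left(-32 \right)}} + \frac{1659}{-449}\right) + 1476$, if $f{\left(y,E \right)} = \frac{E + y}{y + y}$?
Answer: $\frac{43450469993}{29511872} \approx 1472.3$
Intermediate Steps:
$f{\left(y,E \right)} = \frac{E + y}{2 y}$
$d{\left(O \right)} = O^{2} - 47 O$
$\left(\frac{f{\left(-13,36 \right)}}{d{\left(-32 \right)}} + \frac{1659}{-449}\right) + 1476 = \left(\frac{\frac{1}{2} \frac{1}{-13} \left(36 - 13\right)}{\left(-32\right) \left(-47 - 32\right)} + \frac{1659}{-449}\right) + 1476 = \left(\frac{\frac{1}{2} \left(- \frac{1}{13}\right) 23}{\left(-32\right) \left(-79\right)} + 1659 \left(- \frac{1}{449}\right)\right) + 1476 = \left(- \frac{23}{26 \cdot 2528} - \frac{1659}{449}\right) + 1476 = \left(\left(- \frac{23}{26}\right) \frac{1}{2528} - \frac{1659}{449}\right) + 1476 = \left(- \frac{23}{65728} - \frac{1659}{449}\right) + 1476 = - \frac{109053079}{29511872} + 1476 = \frac{43450469993}{29511872}$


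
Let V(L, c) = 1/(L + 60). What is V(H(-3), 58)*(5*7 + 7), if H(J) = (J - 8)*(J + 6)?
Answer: 14/9 ≈ 1.5556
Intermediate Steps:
H(J) = (-8 + J)*(6 + J)
V(L, c) = 1/(60 + L)
V(H(-3), 58)*(5*7 + 7) = (5*7 + 7)/(60 + (-48 + (-3)² - 2*(-3))) = (35 + 7)/(60 + (-48 + 9 + 6)) = 42/(60 - 33) = 42/27 = (1/27)*42 = 14/9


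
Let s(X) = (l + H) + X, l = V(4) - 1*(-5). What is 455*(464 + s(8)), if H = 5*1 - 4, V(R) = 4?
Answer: 219310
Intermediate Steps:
l = 9 (l = 4 - 1*(-5) = 4 + 5 = 9)
H = 1 (H = 5 - 4 = 1)
s(X) = 10 + X (s(X) = (9 + 1) + X = 10 + X)
455*(464 + s(8)) = 455*(464 + (10 + 8)) = 455*(464 + 18) = 455*482 = 219310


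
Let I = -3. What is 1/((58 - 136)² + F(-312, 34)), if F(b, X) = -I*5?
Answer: 1/6099 ≈ 0.00016396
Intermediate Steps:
F(b, X) = 15 (F(b, X) = -1*(-3)*5 = 3*5 = 15)
1/((58 - 136)² + F(-312, 34)) = 1/((58 - 136)² + 15) = 1/((-78)² + 15) = 1/(6084 + 15) = 1/6099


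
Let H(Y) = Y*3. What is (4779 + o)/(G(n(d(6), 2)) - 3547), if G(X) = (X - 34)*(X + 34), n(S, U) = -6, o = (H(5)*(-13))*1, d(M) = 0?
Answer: -4584/4667 ≈ -0.98222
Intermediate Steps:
H(Y) = 3*Y
o = -195 (o = ((3*5)*(-13))*1 = (15*(-13))*1 = -195*1 = -195)
G(X) = (-34 + X)*(34 + X)
(4779 + o)/(G(n(d(6), 2)) - 3547) = (4779 - 195)/((-1156 + (-6)²) - 3547) = 4584/((-1156 + 36) - 3547) = 4584/(-1120 - 3547) = 4584/(-4667) = 4584*(-1/4667) = -4584/4667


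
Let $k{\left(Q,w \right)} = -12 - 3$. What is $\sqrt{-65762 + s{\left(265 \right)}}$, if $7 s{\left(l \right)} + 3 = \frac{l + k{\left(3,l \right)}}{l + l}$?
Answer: $\frac{2 i \sqrt{2262899289}}{371} \approx 256.44 i$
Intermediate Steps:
$k{\left(Q,w \right)} = -15$ ($k{\left(Q,w \right)} = -12 - 3 = -15$)
$s{\left(l \right)} = - \frac{3}{7} + \frac{-15 + l}{14 l}$ ($s{\left(l \right)} = - \frac{3}{7} + \frac{\left(l - 15\right) \frac{1}{l + l}}{7} = - \frac{3}{7} + \frac{\left(-15 + l\right) \frac{1}{2 l}}{7} = - \frac{3}{7} + \frac{\frac{1}{2} \frac{1}{l} \left(-15 + l\right)}{7} = - \frac{3}{7} + \frac{-15 + l}{14 l}$)
$\sqrt{-65762 + s{\left(265 \right)}} = \sqrt{-65762 + \frac{5 \left(-3 - 265\right)}{14 \cdot 265}} = \sqrt{-65762 + \frac{5}{14} \cdot \frac{1}{265} \left(-3 - 265\right)} = \sqrt{-65762 + \frac{5}{14} \cdot \frac{1}{265} \left(-268\right)} = \sqrt{-65762 - \frac{134}{371}} = \sqrt{- \frac{24397836}{371}} = \frac{2 i \sqrt{2262899289}}{371}$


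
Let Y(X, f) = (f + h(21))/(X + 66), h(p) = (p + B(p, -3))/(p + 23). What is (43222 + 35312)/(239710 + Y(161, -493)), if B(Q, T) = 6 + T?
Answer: 196099398/598550453 ≈ 0.32762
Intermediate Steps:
h(p) = (3 + p)/(23 + p) (h(p) = (p + (6 - 3))/(p + 23) = (p + 3)/(23 + p) = (3 + p)/(23 + p))
Y(X, f) = (6/11 + f)/(66 + X) (Y(X, f) = (f + (3 + 21)/(23 + 21))/(X + 66) = (f + 24/44)/(66 + X) = (f + (1/44)*24)/(66 + X) = (f + 6/11)/(66 + X) = (6/11 + f)/(66 + X))
(43222 + 35312)/(239710 + Y(161, -493)) = (43222 + 35312)/(239710 + (6/11 - 493)/(66 + 161)) = 78534/(239710 - 5417/11/227) = 78534/(239710 + (1/227)*(-5417/11)) = 78534/(239710 - 5417/2497) = 78534/(598550453/2497) = 78534*(2497/598550453) = 196099398/598550453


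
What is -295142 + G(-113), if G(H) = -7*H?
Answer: -294351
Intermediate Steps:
-295142 + G(-113) = -295142 - 7*(-113) = -295142 + 791 = -294351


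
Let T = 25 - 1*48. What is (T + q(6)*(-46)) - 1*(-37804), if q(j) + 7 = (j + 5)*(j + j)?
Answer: 32031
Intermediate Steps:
q(j) = -7 + 2*j*(5 + j) (q(j) = -7 + (j + 5)*(j + j) = -7 + (5 + j)*(2*j) = -7 + 2*j*(5 + j))
T = -23 (T = 25 - 48 = -23)
(T + q(6)*(-46)) - 1*(-37804) = (-23 + (-7 + 2*6² + 10*6)*(-46)) - 1*(-37804) = (-23 + (-7 + 2*36 + 60)*(-46)) + 37804 = (-23 + (-7 + 72 + 60)*(-46)) + 37804 = (-23 + 125*(-46)) + 37804 = (-23 - 5750) + 37804 = -5773 + 37804 = 32031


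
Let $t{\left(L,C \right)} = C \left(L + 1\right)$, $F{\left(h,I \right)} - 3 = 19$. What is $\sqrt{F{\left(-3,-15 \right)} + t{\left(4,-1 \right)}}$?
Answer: $\sqrt{17} \approx 4.1231$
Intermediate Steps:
$F{\left(h,I \right)} = 22$ ($F{\left(h,I \right)} = 3 + 19 = 22$)
$t{\left(L,C \right)} = C \left(1 + L\right)$
$\sqrt{F{\left(-3,-15 \right)} + t{\left(4,-1 \right)}} = \sqrt{22 - \left(1 + 4\right)} = \sqrt{22 - 5} = \sqrt{17}$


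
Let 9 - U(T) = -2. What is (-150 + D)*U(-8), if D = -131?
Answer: -3091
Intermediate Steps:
U(T) = 11 (U(T) = 9 - 1*(-2) = 9 + 2 = 11)
(-150 + D)*U(-8) = (-150 - 131)*11 = -281*11 = -3091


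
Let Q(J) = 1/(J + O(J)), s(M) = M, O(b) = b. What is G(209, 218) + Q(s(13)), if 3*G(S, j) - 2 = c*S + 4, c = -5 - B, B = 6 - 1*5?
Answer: -10815/26 ≈ -415.96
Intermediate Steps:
B = 1 (B = 6 - 5 = 1)
c = -6 (c = -5 - 1*1 = -5 - 1 = -6)
Q(J) = 1/(2*J) (Q(J) = 1/(J + J) = 1/(2*J))
G(S, j) = 2 - 2*S (G(S, j) = 2/3 + (-6*S + 4)/3 = 2/3 + (4 - 6*S)/3 = 2/3 + (4/3 - 2*S) = 2 - 2*S)
G(209, 218) + Q(s(13)) = (2 - 2*209) + (1/2)/13 = (2 - 418) + (1/2)*(1/13) = -416 + 1/26 = -10815/26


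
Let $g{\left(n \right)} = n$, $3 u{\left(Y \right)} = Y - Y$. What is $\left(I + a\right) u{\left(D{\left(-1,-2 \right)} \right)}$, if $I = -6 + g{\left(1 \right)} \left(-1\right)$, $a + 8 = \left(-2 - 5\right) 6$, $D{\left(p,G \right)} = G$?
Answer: $0$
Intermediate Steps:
$u{\left(Y \right)} = 0$ ($u{\left(Y \right)} = \frac{Y - Y}{3} = \frac{1}{3} \cdot 0 = 0$)
$a = -50$ ($a = -8 + \left(-2 - 5\right) 6 = -8 - 42 = -50$)
$I = -7$ ($I = -6 + 1 \left(-1\right) = -6 - 1 = -7$)
$\left(I + a\right) u{\left(D{\left(-1,-2 \right)} \right)} = \left(-7 - 50\right) 0 = \left(-57\right) 0 = 0$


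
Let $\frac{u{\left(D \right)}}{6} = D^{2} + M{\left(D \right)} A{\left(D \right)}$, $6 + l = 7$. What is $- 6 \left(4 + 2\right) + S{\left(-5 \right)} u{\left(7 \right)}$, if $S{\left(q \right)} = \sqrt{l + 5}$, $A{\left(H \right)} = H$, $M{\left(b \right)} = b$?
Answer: $-36 + 588 \sqrt{6} \approx 1404.3$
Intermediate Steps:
$l = 1$ ($l = -6 + 7 = 1$)
$S{\left(q \right)} = \sqrt{6}$ ($S{\left(q \right)} = \sqrt{1 + 5} = \sqrt{6}$)
$u{\left(D \right)} = 12 D^{2}$ ($u{\left(D \right)} = 6 \left(D^{2} + D D\right) = 6 \left(D^{2} + D^{2}\right) = 6 \cdot 2 D^{2} = 12 D^{2}$)
$- 6 \left(4 + 2\right) + S{\left(-5 \right)} u{\left(7 \right)} = - 6 \left(4 + 2\right) + \sqrt{6} \cdot 12 \cdot 7^{2} = \left(-6\right) 6 + \sqrt{6} \cdot 12 \cdot 49 = -36 + \sqrt{6} \cdot 588 = -36 + 588 \sqrt{6}$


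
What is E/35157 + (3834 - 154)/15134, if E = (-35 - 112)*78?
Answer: -319918/3855551 ≈ -0.082976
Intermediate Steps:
E = -11466 (E = -147*78 = -11466)
E/35157 + (3834 - 154)/15134 = -11466/35157 + (3834 - 154)/15134 = -11466*1/35157 + 3680*(1/15134) = -3822/11719 + 80/329 = -319918/3855551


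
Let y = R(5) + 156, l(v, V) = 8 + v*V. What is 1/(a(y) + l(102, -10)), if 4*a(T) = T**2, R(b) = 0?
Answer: 1/5072 ≈ 0.00019716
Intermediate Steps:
l(v, V) = 8 + V*v
y = 156 (y = 0 + 156 = 156)
a(T) = T**2/4
1/(a(y) + l(102, -10)) = 1/((1/4)*156**2 + (8 - 10*102)) = 1/((1/4)*24336 + (8 - 1020)) = 1/(6084 - 1012) = 1/5072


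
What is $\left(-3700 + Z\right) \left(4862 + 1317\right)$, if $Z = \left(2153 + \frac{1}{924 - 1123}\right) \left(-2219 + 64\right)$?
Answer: $- \frac{5709627279970}{199} \approx -2.8692 \cdot 10^{10}$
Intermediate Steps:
$Z = - \frac{923301130}{199}$ ($Z = \left(2153 + \frac{1}{-199}\right) \left(-2155\right) = \left(2153 - \frac{1}{199}\right) \left(-2155\right) = \frac{428446}{199} \left(-2155\right) = - \frac{923301130}{199} \approx -4.6397 \cdot 10^{6}$)
$\left(-3700 + Z\right) \left(4862 + 1317\right) = \left(-3700 - \frac{923301130}{199}\right) \left(4862 + 1317\right) = \left(- \frac{924037430}{199}\right) 6179 = - \frac{5709627279970}{199}$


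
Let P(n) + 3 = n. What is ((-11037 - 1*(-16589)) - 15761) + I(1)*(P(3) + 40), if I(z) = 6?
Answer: -9969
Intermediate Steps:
P(n) = -3 + n
((-11037 - 1*(-16589)) - 15761) + I(1)*(P(3) + 40) = ((-11037 - 1*(-16589)) - 15761) + 6*((-3 + 3) + 40) = ((-11037 + 16589) - 15761) + 6*(0 + 40) = (5552 - 15761) + 6*40 = -10209 + 240 = -9969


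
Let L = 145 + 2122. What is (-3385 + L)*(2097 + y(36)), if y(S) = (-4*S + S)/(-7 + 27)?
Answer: -11692044/5 ≈ -2.3384e+6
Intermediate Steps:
L = 2267
y(S) = -3*S/20
(-3385 + L)*(2097 + y(36)) = (-3385 + 2267)*(2097 - 3/20*36) = -1118*(2097 - 27/5) = -1118*10458/5 = -11692044/5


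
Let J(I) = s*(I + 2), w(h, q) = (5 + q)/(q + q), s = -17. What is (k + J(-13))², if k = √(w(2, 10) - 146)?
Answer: 139295/4 + 187*I*√581 ≈ 34824.0 + 4507.4*I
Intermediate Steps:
w(h, q) = (5 + q)/(2*q) (w(h, q) = (5 + q)/((2*q)) = (5 + q)*(1/(2*q)) = (5 + q)/(2*q))
J(I) = -34 - 17*I (J(I) = -17*(I + 2) = -17*(2 + I) = -34 - 17*I)
k = I*√581/2 (k = √((½)*(5 + 10)/10 - 146) = √((½)*(⅒)*15 - 146) = √(¾ - 146) = √(-581/4) = I*√581/2 ≈ 12.052*I)
(k + J(-13))² = (I*√581/2 + (-34 - 17*(-13)))² = (I*√581/2 + (-34 + 221))² = (I*√581/2 + 187)² = (187 + I*√581/2)²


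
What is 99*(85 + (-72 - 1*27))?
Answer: -1386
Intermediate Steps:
99*(85 + (-72 - 1*27)) = 99*(85 + (-72 - 27)) = 99*(85 - 99) = 99*(-14) = -1386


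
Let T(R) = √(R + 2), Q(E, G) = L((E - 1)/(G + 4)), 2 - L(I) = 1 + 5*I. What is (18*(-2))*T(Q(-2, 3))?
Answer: -216*√7/7 ≈ -81.640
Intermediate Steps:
L(I) = 1 - 5*I (L(I) = 2 - (1 + 5*I) = 2 + (-1 - 5*I) = 1 - 5*I)
Q(E, G) = 1 - 5*(-1 + E)/(4 + G) (Q(E, G) = 1 - 5*(E - 1)/(G + 4) = 1 - 5*(-1 + E)/(4 + G))
T(R) = √(2 + R)
(18*(-2))*T(Q(-2, 3)) = (18*(-2))*√(2 + (9 + 3 - 5*(-2))/(4 + 3)) = -36*√(2 + (9 + 3 + 10)/7) = -36*√(2 + (⅐)*22) = -36*√(2 + 22/7) = -216*√7/7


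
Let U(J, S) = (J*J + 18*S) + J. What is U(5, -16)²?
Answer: 66564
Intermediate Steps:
U(J, S) = J + J² + 18*S (U(J, S) = (J² + 18*S) + J = J + J² + 18*S)
U(5, -16)² = (5 + 5² + 18*(-16))² = (5 + 25 - 288)² = (-258)² = 66564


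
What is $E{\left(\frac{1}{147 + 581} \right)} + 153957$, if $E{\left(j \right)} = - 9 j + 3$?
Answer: $\frac{112082871}{728} \approx 1.5396 \cdot 10^{5}$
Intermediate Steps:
$E{\left(j \right)} = 3 - 9 j$
$E{\left(\frac{1}{147 + 581} \right)} + 153957 = \left(3 - \frac{9}{147 + 581}\right) + 153957 = \left(3 - \frac{9}{728}\right) + 153957 = \frac{2175}{728} + 153957 = \frac{112082871}{728}$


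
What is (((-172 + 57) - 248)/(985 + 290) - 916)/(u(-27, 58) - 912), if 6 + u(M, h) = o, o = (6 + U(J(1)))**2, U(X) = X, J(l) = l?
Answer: 389421/369325 ≈ 1.0544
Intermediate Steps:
o = 49 (o = (6 + 1)**2 = 7**2 = 49)
u(M, h) = 43 (u(M, h) = -6 + 49 = 43)
(((-172 + 57) - 248)/(985 + 290) - 916)/(u(-27, 58) - 912) = (((-172 + 57) - 248)/(985 + 290) - 916)/(43 - 912) = ((-115 - 248)/1275 - 916)/(-869) = (-363*1/1275 - 916)*(-1/869) = (-121/425 - 916)*(-1/869) = -389421/425*(-1/869) = 389421/369325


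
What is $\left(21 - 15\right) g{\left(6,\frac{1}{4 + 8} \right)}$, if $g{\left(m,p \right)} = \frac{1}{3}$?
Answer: $2$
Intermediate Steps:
$g{\left(m,p \right)} = \frac{1}{3}$
$\left(21 - 15\right) g{\left(6,\frac{1}{4 + 8} \right)} = \left(21 - 15\right) \frac{1}{3} = 6 \cdot \frac{1}{3} = 2$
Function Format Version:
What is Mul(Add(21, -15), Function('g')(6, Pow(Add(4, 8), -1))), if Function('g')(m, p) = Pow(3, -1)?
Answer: 2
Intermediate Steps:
Function('g')(m, p) = Rational(1, 3)
Mul(Add(21, -15), Function('g')(6, Pow(Add(4, 8), -1))) = Mul(Add(21, -15), Rational(1, 3)) = Mul(6, Rational(1, 3)) = 2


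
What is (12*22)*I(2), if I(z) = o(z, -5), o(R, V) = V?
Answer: -1320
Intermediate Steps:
I(z) = -5
(12*22)*I(2) = (12*22)*(-5) = 264*(-5) = -1320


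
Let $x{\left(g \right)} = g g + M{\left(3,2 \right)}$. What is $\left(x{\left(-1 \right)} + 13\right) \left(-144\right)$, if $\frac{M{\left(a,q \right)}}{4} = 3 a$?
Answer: $-7200$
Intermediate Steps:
$M{\left(a,q \right)} = 12 a$ ($M{\left(a,q \right)} = 4 \cdot 3 a = 12 a$)
$x{\left(g \right)} = 36 + g^{2}$ ($x{\left(g \right)} = g g + 12 \cdot 3 = g^{2} + 36 = 36 + g^{2}$)
$\left(x{\left(-1 \right)} + 13\right) \left(-144\right) = \left(\left(36 + \left(-1\right)^{2}\right) + 13\right) \left(-144\right) = \left(\left(36 + 1\right) + 13\right) \left(-144\right) = \left(37 + 13\right) \left(-144\right) = 50 \left(-144\right) = -7200$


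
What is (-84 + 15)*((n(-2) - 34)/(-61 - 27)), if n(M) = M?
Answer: -621/22 ≈ -28.227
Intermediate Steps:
(-84 + 15)*((n(-2) - 34)/(-61 - 27)) = (-84 + 15)*((-2 - 34)/(-61 - 27)) = -(-2484)/(-88) = -(-2484)*(-1)/88 = -69*9/22 = -621/22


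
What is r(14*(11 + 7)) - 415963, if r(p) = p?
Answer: -415711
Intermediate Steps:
r(14*(11 + 7)) - 415963 = 14*(11 + 7) - 415963 = 14*18 - 415963 = 252 - 415963 = -415711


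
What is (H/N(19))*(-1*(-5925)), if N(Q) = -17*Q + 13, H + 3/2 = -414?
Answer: 984735/124 ≈ 7941.4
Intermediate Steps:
H = -831/2 (H = -3/2 - 414 = -831/2 ≈ -415.50)
N(Q) = 13 - 17*Q
(H/N(19))*(-1*(-5925)) = (-831/(2*(13 - 17*19)))*(-1*(-5925)) = -831/(2*(13 - 323))*5925 = -831/2/(-310)*5925 = -831/2*(-1/310)*5925 = (831/620)*5925 = 984735/124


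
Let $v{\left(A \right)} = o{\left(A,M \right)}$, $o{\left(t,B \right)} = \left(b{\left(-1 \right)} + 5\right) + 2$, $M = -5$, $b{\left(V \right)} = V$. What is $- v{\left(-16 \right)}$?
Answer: $-6$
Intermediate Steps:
$o{\left(t,B \right)} = 6$ ($o{\left(t,B \right)} = \left(-1 + 5\right) + 2 = 4 + 2 = 6$)
$v{\left(A \right)} = 6$
$- v{\left(-16 \right)} = \left(-1\right) 6 = -6$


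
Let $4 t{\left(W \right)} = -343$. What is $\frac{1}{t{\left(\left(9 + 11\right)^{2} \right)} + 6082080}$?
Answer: $\frac{4}{24327977} \approx 1.6442 \cdot 10^{-7}$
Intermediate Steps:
$t{\left(W \right)} = - \frac{343}{4}$ ($t{\left(W \right)} = \frac{1}{4} \left(-343\right) = - \frac{343}{4}$)
$\frac{1}{t{\left(\left(9 + 11\right)^{2} \right)} + 6082080} = \frac{1}{- \frac{343}{4} + 6082080} = \frac{1}{\frac{24327977}{4}} = \frac{4}{24327977}$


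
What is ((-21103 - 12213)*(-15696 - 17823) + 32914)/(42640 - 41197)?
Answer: 1116751918/1443 ≈ 7.7391e+5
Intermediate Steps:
((-21103 - 12213)*(-15696 - 17823) + 32914)/(42640 - 41197) = (-33316*(-33519) + 32914)/1443 = (1116719004 + 32914)*(1/1443) = 1116751918*(1/1443) = 1116751918/1443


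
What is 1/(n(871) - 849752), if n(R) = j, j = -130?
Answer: -1/849882 ≈ -1.1766e-6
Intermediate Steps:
n(R) = -130
1/(n(871) - 849752) = 1/(-130 - 849752) = 1/(-849882) = -1/849882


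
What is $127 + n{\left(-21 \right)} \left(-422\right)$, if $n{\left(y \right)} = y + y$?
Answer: $17851$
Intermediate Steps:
$n{\left(y \right)} = 2 y$
$127 + n{\left(-21 \right)} \left(-422\right) = 127 + 2 \left(-21\right) \left(-422\right) = 127 - -17724 = 127 + 17724 = 17851$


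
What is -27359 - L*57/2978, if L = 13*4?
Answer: -40739033/1489 ≈ -27360.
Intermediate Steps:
L = 52
-27359 - L*57/2978 = -27359 - 52*57/2978 = -27359 - 2964/2978 = -27359 - 1*1482/1489 = -27359 - 1482/1489 = -40739033/1489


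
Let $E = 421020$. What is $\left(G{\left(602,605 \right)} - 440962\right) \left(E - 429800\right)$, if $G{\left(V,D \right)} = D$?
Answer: $3866334460$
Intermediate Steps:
$\left(G{\left(602,605 \right)} - 440962\right) \left(E - 429800\right) = \left(605 - 440962\right) \left(421020 - 429800\right) = \left(-440357\right) \left(-8780\right) = 3866334460$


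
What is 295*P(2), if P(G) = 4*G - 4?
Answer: 1180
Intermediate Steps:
P(G) = -4 + 4*G
295*P(2) = 295*(-4 + 4*2) = 295*(-4 + 8) = 295*4 = 1180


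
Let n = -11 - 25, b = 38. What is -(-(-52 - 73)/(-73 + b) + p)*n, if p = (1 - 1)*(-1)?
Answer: -900/7 ≈ -128.57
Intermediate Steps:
p = 0 (p = 0*(-1) = 0)
n = -36
-(-(-52 - 73)/(-73 + b) + p)*n = -(-(-52 - 73)/(-73 + 38) + 0)*(-36) = -(-(-125)/(-35) + 0)*(-36) = -(-(-125)*(-1)/35 + 0)*(-36) = -(-1*25/7 + 0)*(-36) = -(-25/7 + 0)*(-36) = -(-25)*(-36)/7 = -1*900/7 = -900/7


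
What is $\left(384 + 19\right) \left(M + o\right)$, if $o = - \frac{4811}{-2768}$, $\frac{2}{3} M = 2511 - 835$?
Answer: $\frac{2806315889}{2768} \approx 1.0138 \cdot 10^{6}$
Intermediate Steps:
$M = 2514$ ($M = \frac{3 \left(2511 - 835\right)}{2} = \frac{3}{2} \cdot 1676 = 2514$)
$o = \frac{4811}{2768}$ ($o = \left(-4811\right) \left(- \frac{1}{2768}\right) = \frac{4811}{2768} \approx 1.7381$)
$\left(384 + 19\right) \left(M + o\right) = \left(384 + 19\right) \left(2514 + \frac{4811}{2768}\right) = 403 \cdot \frac{6963563}{2768} = \frac{2806315889}{2768}$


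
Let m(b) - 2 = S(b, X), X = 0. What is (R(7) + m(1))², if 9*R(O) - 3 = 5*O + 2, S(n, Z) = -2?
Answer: 1600/81 ≈ 19.753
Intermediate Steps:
m(b) = 0 (m(b) = 2 - 2 = 0)
R(O) = 5/9 + 5*O/9 (R(O) = ⅓ + (5*O + 2)/9 = ⅓ + (2 + 5*O)/9 = ⅓ + (2/9 + 5*O/9) = 5/9 + 5*O/9)
(R(7) + m(1))² = ((5/9 + (5/9)*7) + 0)² = ((5/9 + 35/9) + 0)² = (40/9 + 0)² = (40/9)² = 1600/81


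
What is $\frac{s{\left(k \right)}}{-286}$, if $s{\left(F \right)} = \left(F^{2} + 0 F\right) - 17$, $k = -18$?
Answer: $- \frac{307}{286} \approx -1.0734$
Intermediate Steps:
$s{\left(F \right)} = -17 + F^{2}$ ($s{\left(F \right)} = \left(F^{2} + 0\right) - 17 = F^{2} - 17 = -17 + F^{2}$)
$\frac{s{\left(k \right)}}{-286} = \frac{-17 + \left(-18\right)^{2}}{-286} = \left(-17 + 324\right) \left(- \frac{1}{286}\right) = 307 \left(- \frac{1}{286}\right) = - \frac{307}{286}$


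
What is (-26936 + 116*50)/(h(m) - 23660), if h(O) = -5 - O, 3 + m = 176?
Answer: 10568/11919 ≈ 0.88665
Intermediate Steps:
m = 173 (m = -3 + 176 = 173)
(-26936 + 116*50)/(h(m) - 23660) = (-26936 + 116*50)/((-5 - 1*173) - 23660) = (-26936 + 5800)/((-5 - 173) - 23660) = -21136/(-178 - 23660) = -21136/(-23838) = -21136*(-1/23838) = 10568/11919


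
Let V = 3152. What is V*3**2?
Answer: 28368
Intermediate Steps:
V*3**2 = 3152*3**2 = 3152*9 = 28368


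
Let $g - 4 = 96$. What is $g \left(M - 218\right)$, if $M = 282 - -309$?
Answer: $37300$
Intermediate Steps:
$g = 100$ ($g = 4 + 96 = 100$)
$M = 591$ ($M = 282 + 309 = 591$)
$g \left(M - 218\right) = 100 \left(591 - 218\right) = 100 \cdot 373 = 37300$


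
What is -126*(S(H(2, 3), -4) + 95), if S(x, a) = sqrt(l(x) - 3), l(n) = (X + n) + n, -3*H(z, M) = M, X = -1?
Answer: -11970 - 126*I*sqrt(6) ≈ -11970.0 - 308.64*I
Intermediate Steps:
H(z, M) = -M/3
l(n) = -1 + 2*n (l(n) = (-1 + n) + n = -1 + 2*n)
S(x, a) = sqrt(-4 + 2*x) (S(x, a) = sqrt((-1 + 2*x) - 3) = sqrt(-4 + 2*x))
-126*(S(H(2, 3), -4) + 95) = -126*(sqrt(-4 + 2*(-1/3*3)) + 95) = -126*(sqrt(-4 + 2*(-1)) + 95) = -126*(sqrt(-4 - 2) + 95) = -126*(sqrt(-6) + 95) = -126*(I*sqrt(6) + 95) = -126*(95 + I*sqrt(6)) = -11970 - 126*I*sqrt(6)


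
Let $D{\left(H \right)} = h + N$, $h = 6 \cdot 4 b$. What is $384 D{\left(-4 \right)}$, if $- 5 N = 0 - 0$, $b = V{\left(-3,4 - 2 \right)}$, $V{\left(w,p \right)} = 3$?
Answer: $27648$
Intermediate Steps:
$b = 3$
$N = 0$ ($N = - \frac{0 - 0}{5} = - \frac{0 + 0}{5} = \left(- \frac{1}{5}\right) 0 = 0$)
$h = 72$ ($h = 6 \cdot 4 \cdot 3 = 24 \cdot 3 = 72$)
$D{\left(H \right)} = 72$ ($D{\left(H \right)} = 72 + 0 = 72$)
$384 D{\left(-4 \right)} = 384 \cdot 72 = 27648$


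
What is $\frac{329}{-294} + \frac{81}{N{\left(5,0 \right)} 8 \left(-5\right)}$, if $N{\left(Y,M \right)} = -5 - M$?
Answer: $- \frac{2999}{4200} \approx -0.71405$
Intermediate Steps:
$\frac{329}{-294} + \frac{81}{N{\left(5,0 \right)} 8 \left(-5\right)} = \frac{329}{-294} + \frac{81}{\left(-5 - 0\right) 8 \left(-5\right)} = 329 \left(- \frac{1}{294}\right) + \frac{81}{\left(-5 + 0\right) 8 \left(-5\right)} = - \frac{47}{42} + \frac{81}{\left(-5\right) 8 \left(-5\right)} = - \frac{47}{42} + \frac{81}{\left(-40\right) \left(-5\right)} = - \frac{47}{42} + \frac{81}{200} = - \frac{2999}{4200}$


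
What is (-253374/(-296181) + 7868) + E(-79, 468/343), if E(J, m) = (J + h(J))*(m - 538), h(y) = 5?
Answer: 1611214908110/33863361 ≈ 47580.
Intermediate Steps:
E(J, m) = (-538 + m)*(5 + J) (E(J, m) = (J + 5)*(m - 538) = (5 + J)*(-538 + m) = (-538 + m)*(5 + J))
(-253374/(-296181) + 7868) + E(-79, 468/343) = (-253374/(-296181) + 7868) + (-2690 - 538*(-79) + 5*(468/343) - 36972/343) = (-253374*(-1/296181) + 7868) + (-2690 + 42502 + 5*(468*(1/343)) - 36972/343) = (84458/98727 + 7868) + (-2690 + 42502 + 5*(468/343) - 79*468/343) = 776868494/98727 + (-2690 + 42502 + 2340/343 - 36972/343) = 776868494/98727 + 13620884/343 = 1611214908110/33863361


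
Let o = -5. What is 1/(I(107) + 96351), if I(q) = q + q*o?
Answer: 1/95923 ≈ 1.0425e-5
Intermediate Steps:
I(q) = -4*q (I(q) = q + q*(-5) = q - 5*q = -4*q)
1/(I(107) + 96351) = 1/(-4*107 + 96351) = 1/(-428 + 96351) = 1/95923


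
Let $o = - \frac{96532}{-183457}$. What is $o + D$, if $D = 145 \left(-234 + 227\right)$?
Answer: $- \frac{186112323}{183457} \approx -1014.5$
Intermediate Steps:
$o = \frac{96532}{183457}$ ($o = \left(-96532\right) \left(- \frac{1}{183457}\right) = \frac{96532}{183457} \approx 0.52618$)
$D = -1015$ ($D = 145 \left(-7\right) = -1015$)
$o + D = \frac{96532}{183457} - 1015 = - \frac{186112323}{183457}$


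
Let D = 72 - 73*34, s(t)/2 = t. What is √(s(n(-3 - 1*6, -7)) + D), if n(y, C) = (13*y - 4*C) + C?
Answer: I*√2602 ≈ 51.01*I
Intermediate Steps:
n(y, C) = -3*C + 13*y (n(y, C) = (-4*C + 13*y) + C = -3*C + 13*y)
s(t) = 2*t
D = -2410 (D = 72 - 2482 = -2410)
√(s(n(-3 - 1*6, -7)) + D) = √(2*(-3*(-7) + 13*(-3 - 1*6)) - 2410) = √(2*(21 + 13*(-3 - 6)) - 2410) = √(2*(21 + 13*(-9)) - 2410) = √(2*(21 - 117) - 2410) = √(2*(-96) - 2410) = √(-192 - 2410) = √(-2602) = I*√2602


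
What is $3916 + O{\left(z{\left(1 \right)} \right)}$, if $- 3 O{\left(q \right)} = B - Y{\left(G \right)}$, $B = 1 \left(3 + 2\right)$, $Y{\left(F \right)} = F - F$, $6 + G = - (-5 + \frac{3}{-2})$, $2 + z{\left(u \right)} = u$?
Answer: $\frac{11743}{3} \approx 3914.3$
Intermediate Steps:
$z{\left(u \right)} = -2 + u$
$G = \frac{1}{2}$ ($G = -6 - \left(-5 + \frac{3}{-2}\right) = -6 - \left(-5 + 3 \left(- \frac{1}{2}\right)\right) = -6 - \left(-5 - \frac{3}{2}\right) = -6 - - \frac{13}{2} = -6 + \frac{13}{2} = \frac{1}{2} \approx 0.5$)
$Y{\left(F \right)} = 0$
$B = 5$ ($B = 1 \cdot 5 = 5$)
$O{\left(q \right)} = - \frac{5}{3}$ ($O{\left(q \right)} = - \frac{5 - 0}{3} = - \frac{5 + 0}{3} = \left(- \frac{1}{3}\right) 5 = - \frac{5}{3}$)
$3916 + O{\left(z{\left(1 \right)} \right)} = 3916 - \frac{5}{3} = \frac{11743}{3}$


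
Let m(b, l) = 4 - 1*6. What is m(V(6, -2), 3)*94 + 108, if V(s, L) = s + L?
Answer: -80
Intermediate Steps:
V(s, L) = L + s
m(b, l) = -2 (m(b, l) = 4 - 6 = -2)
m(V(6, -2), 3)*94 + 108 = -2*94 + 108 = -188 + 108 = -80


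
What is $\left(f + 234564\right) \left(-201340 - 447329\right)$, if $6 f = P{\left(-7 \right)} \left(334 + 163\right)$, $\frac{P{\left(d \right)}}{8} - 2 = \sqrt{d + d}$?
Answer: $-153014097964 - 429851324 i \sqrt{14} \approx -1.5301 \cdot 10^{11} - 1.6084 \cdot 10^{9} i$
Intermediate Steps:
$P{\left(d \right)} = 16 + 8 \sqrt{2} \sqrt{d}$ ($P{\left(d \right)} = 16 + 8 \sqrt{d + d} = 16 + 8 \sqrt{2 d} = 16 + 8 \sqrt{2} \sqrt{d}$)
$f = \frac{3976}{3} + \frac{1988 i \sqrt{14}}{3}$ ($f = \frac{\left(16 + 8 \sqrt{2} \sqrt{-7}\right) \left(334 + 163\right)}{6} = \frac{\left(16 + 8 \sqrt{2} i \sqrt{7}\right) 497}{6} = \frac{\left(16 + 8 i \sqrt{14}\right) 497}{6} = \frac{7952 + 3976 i \sqrt{14}}{6} = \frac{3976}{3} + \frac{1988 i \sqrt{14}}{3} \approx 1325.3 + 2479.5 i$)
$\left(f + 234564\right) \left(-201340 - 447329\right) = \left(\left(\frac{3976}{3} + \frac{1988 i \sqrt{14}}{3}\right) + 234564\right) \left(-201340 - 447329\right) = \left(\frac{707668}{3} + \frac{1988 i \sqrt{14}}{3}\right) \left(-648669\right) = -153014097964 - 429851324 i \sqrt{14}$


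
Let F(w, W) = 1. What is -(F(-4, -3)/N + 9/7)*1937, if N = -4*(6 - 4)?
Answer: -125905/56 ≈ -2248.3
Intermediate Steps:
N = -8 (N = -4*2 = -8)
-(F(-4, -3)/N + 9/7)*1937 = -(1/(-8) + 9/7)*1937 = -(1*(-⅛) + 9*(⅐))*1937 = -(-⅛ + 9/7)*1937 = -65*1937/56 = -1*125905/56 = -125905/56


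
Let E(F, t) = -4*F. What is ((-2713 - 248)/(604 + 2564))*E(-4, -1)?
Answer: -329/22 ≈ -14.955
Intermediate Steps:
((-2713 - 248)/(604 + 2564))*E(-4, -1) = ((-2713 - 248)/(604 + 2564))*(-4*(-4)) = -2961/3168*16 = -2961*1/3168*16 = -329/352*16 = -329/22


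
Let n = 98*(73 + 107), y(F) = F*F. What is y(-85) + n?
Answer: 24865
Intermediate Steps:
y(F) = F²
n = 17640 (n = 98*180 = 17640)
y(-85) + n = (-85)² + 17640 = 7225 + 17640 = 24865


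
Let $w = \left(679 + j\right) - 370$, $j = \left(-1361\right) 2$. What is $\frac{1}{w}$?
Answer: $- \frac{1}{2413} \approx -0.00041442$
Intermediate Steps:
$j = -2722$
$w = -2413$ ($w = \left(679 - 2722\right) - 370 = -2043 - 370 = -2413$)
$\frac{1}{w} = \frac{1}{-2413} = - \frac{1}{2413}$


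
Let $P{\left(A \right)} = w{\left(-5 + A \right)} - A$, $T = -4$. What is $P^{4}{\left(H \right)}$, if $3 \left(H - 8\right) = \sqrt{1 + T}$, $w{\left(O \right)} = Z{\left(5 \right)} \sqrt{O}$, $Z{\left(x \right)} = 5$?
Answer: $\frac{\left(24 + i \sqrt{3} - 5 \sqrt{3} \sqrt{9 + i \sqrt{3}}\right)^{4}}{81} \approx 0.057077 + 0.30094 i$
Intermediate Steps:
$w{\left(O \right)} = 5 \sqrt{O}$
$H = 8 + \frac{i \sqrt{3}}{3}$ ($H = 8 + \frac{\sqrt{1 - 4}}{3} = 8 + \frac{\sqrt{-3}}{3} = 8 + \frac{i \sqrt{3}}{3} \approx 8.0 + 0.57735 i$)
$P{\left(A \right)} = - A + 5 \sqrt{-5 + A}$ ($P{\left(A \right)} = 5 \sqrt{-5 + A} - A = - A + 5 \sqrt{-5 + A}$)
$P^{4}{\left(H \right)} = \left(- (8 + \frac{i \sqrt{3}}{3}) + 5 \sqrt{-5 + \left(8 + \frac{i \sqrt{3}}{3}\right)}\right)^{4} = \left(\left(-8 - \frac{i \sqrt{3}}{3}\right) + 5 \sqrt{3 + \frac{i \sqrt{3}}{3}}\right)^{4} = \left(-8 + 5 \sqrt{3 + \frac{i \sqrt{3}}{3}} - \frac{i \sqrt{3}}{3}\right)^{4}$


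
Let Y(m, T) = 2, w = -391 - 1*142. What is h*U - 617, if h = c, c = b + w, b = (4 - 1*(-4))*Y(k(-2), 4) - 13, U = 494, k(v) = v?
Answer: -262437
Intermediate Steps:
w = -533 (w = -391 - 142 = -533)
b = 3 (b = (4 - 1*(-4))*2 - 13 = (4 + 4)*2 - 13 = 8*2 - 13 = 16 - 13 = 3)
c = -530 (c = 3 - 533 = -530)
h = -530
h*U - 617 = -530*494 - 617 = -261820 - 617 = -262437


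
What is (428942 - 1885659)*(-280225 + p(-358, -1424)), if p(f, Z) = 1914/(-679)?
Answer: 277176374136013/679 ≈ 4.0821e+11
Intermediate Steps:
p(f, Z) = -1914/679 (p(f, Z) = 1914*(-1/679) = -1914/679)
(428942 - 1885659)*(-280225 + p(-358, -1424)) = (428942 - 1885659)*(-280225 - 1914/679) = -1456717*(-190274689/679) = 277176374136013/679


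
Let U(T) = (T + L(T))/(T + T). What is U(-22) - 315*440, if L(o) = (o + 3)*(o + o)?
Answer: -277237/2 ≈ -1.3862e+5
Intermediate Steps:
L(o) = 2*o*(3 + o) (L(o) = (3 + o)*(2*o) = 2*o*(3 + o))
U(T) = (T + 2*T*(3 + T))/(2*T) (U(T) = (T + 2*T*(3 + T))/(T + T) = (T + 2*T*(3 + T))/((2*T)) = (T + 2*T*(3 + T))*(1/(2*T)) = (T + 2*T*(3 + T))/(2*T))
U(-22) - 315*440 = (7/2 - 22) - 315*440 = -37/2 - 138600 = -277237/2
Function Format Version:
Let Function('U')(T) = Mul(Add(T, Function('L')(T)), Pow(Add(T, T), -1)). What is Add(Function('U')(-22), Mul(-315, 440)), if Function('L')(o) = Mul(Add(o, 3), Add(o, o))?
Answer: Rational(-277237, 2) ≈ -1.3862e+5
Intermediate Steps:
Function('L')(o) = Mul(2, o, Add(3, o)) (Function('L')(o) = Mul(Add(3, o), Mul(2, o)) = Mul(2, o, Add(3, o)))
Function('U')(T) = Mul(Rational(1, 2), Pow(T, -1), Add(T, Mul(2, T, Add(3, T)))) (Function('U')(T) = Mul(Add(T, Mul(2, T, Add(3, T))), Pow(Add(T, T), -1)) = Mul(Add(T, Mul(2, T, Add(3, T))), Pow(Mul(2, T), -1)) = Mul(Add(T, Mul(2, T, Add(3, T))), Mul(Rational(1, 2), Pow(T, -1))) = Mul(Rational(1, 2), Pow(T, -1), Add(T, Mul(2, T, Add(3, T)))))
Add(Function('U')(-22), Mul(-315, 440)) = Add(Add(Rational(7, 2), -22), Mul(-315, 440)) = Add(Rational(-37, 2), -138600) = Rational(-277237, 2)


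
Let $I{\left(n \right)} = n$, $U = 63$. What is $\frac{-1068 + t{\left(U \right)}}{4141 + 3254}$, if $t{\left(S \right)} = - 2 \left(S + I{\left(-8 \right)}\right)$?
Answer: $- \frac{1178}{7395} \approx -0.1593$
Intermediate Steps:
$t{\left(S \right)} = 16 - 2 S$ ($t{\left(S \right)} = - 2 \left(S - 8\right) = - 2 \left(-8 + S\right) = 16 - 2 S$)
$\frac{-1068 + t{\left(U \right)}}{4141 + 3254} = \frac{-1068 + \left(16 - 126\right)}{4141 + 3254} = \frac{-1068 + \left(16 - 126\right)}{7395} = \left(-1068 - 110\right) \frac{1}{7395} = \left(-1178\right) \frac{1}{7395} = - \frac{1178}{7395}$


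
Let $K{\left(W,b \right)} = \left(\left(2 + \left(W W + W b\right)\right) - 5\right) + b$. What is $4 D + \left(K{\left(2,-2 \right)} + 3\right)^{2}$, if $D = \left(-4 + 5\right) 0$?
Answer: $4$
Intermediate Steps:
$K{\left(W,b \right)} = -3 + b + W^{2} + W b$ ($K{\left(W,b \right)} = \left(\left(2 + \left(W^{2} + W b\right)\right) - 5\right) + b = \left(\left(2 + W^{2} + W b\right) - 5\right) + b = \left(-3 + W^{2} + W b\right) + b = -3 + b + W^{2} + W b$)
$D = 0$ ($D = 1 \cdot 0 = 0$)
$4 D + \left(K{\left(2,-2 \right)} + 3\right)^{2} = 4 \cdot 0 + \left(\left(-3 - 2 + 2^{2} + 2 \left(-2\right)\right) + 3\right)^{2} = 0 + \left(\left(-3 - 2 + 4 - 4\right) + 3\right)^{2} = 0 + \left(-5 + 3\right)^{2} = 0 + \left(-2\right)^{2} = 0 + 4 = 4$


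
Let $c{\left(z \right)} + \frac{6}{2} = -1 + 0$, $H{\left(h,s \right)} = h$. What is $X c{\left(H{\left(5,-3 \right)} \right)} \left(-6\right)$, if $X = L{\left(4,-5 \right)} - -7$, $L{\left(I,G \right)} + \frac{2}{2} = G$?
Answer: $24$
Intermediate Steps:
$L{\left(I,G \right)} = -1 + G$
$X = 1$ ($X = \left(-1 - 5\right) - -7 = -6 + 7 = 1$)
$c{\left(z \right)} = -4$ ($c{\left(z \right)} = -3 + \left(-1 + 0\right) = -3 - 1 = -4$)
$X c{\left(H{\left(5,-3 \right)} \right)} \left(-6\right) = 1 \left(-4\right) \left(-6\right) = \left(-4\right) \left(-6\right) = 24$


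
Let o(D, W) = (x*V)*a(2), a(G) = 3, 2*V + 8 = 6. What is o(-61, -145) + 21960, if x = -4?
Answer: 21972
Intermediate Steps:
V = -1 (V = -4 + (½)*6 = -4 + 3 = -1)
o(D, W) = 12 (o(D, W) = -4*(-1)*3 = 4*3 = 12)
o(-61, -145) + 21960 = 12 + 21960 = 21972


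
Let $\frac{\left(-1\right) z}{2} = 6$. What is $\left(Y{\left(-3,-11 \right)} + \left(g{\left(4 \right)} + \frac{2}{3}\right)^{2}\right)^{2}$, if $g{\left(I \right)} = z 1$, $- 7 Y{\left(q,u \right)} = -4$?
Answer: $\frac{66064384}{3969} \approx 16645.0$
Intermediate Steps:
$z = -12$ ($z = \left(-2\right) 6 = -12$)
$Y{\left(q,u \right)} = \frac{4}{7}$ ($Y{\left(q,u \right)} = \left(- \frac{1}{7}\right) \left(-4\right) = \frac{4}{7}$)
$g{\left(I \right)} = -12$ ($g{\left(I \right)} = \left(-12\right) 1 = -12$)
$\left(Y{\left(-3,-11 \right)} + \left(g{\left(4 \right)} + \frac{2}{3}\right)^{2}\right)^{2} = \left(\frac{4}{7} + \left(-12 + \frac{2}{3}\right)^{2}\right)^{2} = \left(\frac{4}{7} + \left(- \frac{34}{3}\right)^{2}\right)^{2} = \left(\frac{4}{7} + \frac{1156}{9}\right)^{2} = \left(\frac{8128}{63}\right)^{2} = \frac{66064384}{3969}$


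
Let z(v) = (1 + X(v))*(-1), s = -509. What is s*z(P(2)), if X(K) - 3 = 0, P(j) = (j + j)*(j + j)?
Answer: 2036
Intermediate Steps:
P(j) = 4*j² (P(j) = (2*j)*(2*j) = 4*j²)
X(K) = 3 (X(K) = 3 + 0 = 3)
z(v) = -4 (z(v) = (1 + 3)*(-1) = 4*(-1) = -4)
s*z(P(2)) = -509*(-4) = 2036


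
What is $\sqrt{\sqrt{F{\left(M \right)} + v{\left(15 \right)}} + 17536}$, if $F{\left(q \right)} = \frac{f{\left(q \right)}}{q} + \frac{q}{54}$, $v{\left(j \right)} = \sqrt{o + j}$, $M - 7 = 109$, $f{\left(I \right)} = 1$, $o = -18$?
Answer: $\frac{\sqrt{530919936 + 58 \sqrt{87} \sqrt{6755 + 3132 i \sqrt{3}}}}{174} \approx 132.43 + 0.0020841 i$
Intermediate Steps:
$M = 116$ ($M = 7 + 109 = 116$)
$v{\left(j \right)} = \sqrt{-18 + j}$
$F{\left(q \right)} = \frac{1}{q} + \frac{q}{54}$ ($F{\left(q \right)} = 1 \frac{1}{q} + \frac{q}{54} = \frac{1}{q} + q \frac{1}{54} = \frac{1}{q} + \frac{q}{54}$)
$\sqrt{\sqrt{F{\left(M \right)} + v{\left(15 \right)}} + 17536} = \sqrt{\sqrt{\left(\frac{1}{116} + \frac{1}{54} \cdot 116\right) + \sqrt{-18 + 15}} + 17536} = \sqrt{\sqrt{\left(\frac{1}{116} + \frac{58}{27}\right) + \sqrt{-3}} + 17536} = \sqrt{\sqrt{\frac{6755}{3132} + i \sqrt{3}} + 17536} = \sqrt{17536 + \sqrt{\frac{6755}{3132} + i \sqrt{3}}}$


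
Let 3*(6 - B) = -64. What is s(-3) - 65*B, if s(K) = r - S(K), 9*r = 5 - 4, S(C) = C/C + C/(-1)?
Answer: -16025/9 ≈ -1780.6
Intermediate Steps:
B = 82/3 (B = 6 - ⅓*(-64) = 6 + 64/3 = 82/3 ≈ 27.333)
S(C) = 1 - C (S(C) = 1 + C*(-1) = 1 - C)
r = ⅑ (r = (5 - 4)/9 = (⅑)*1 = ⅑ ≈ 0.11111)
s(K) = -8/9 + K (s(K) = ⅑ - (1 - K) = ⅑ + (-1 + K) = -8/9 + K)
s(-3) - 65*B = (-8/9 - 3) - 65*82/3 = -35/9 - 5330/3 = -16025/9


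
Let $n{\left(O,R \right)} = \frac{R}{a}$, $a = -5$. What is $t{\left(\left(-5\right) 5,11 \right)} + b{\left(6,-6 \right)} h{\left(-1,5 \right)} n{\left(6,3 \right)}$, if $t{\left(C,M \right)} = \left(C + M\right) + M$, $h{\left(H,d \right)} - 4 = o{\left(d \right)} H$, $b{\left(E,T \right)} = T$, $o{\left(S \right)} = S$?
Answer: $- \frac{33}{5} \approx -6.6$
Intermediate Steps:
$n{\left(O,R \right)} = - \frac{R}{5}$ ($n{\left(O,R \right)} = \frac{R}{-5} = R \left(- \frac{1}{5}\right) = - \frac{R}{5}$)
$h{\left(H,d \right)} = 4 + H d$ ($h{\left(H,d \right)} = 4 + d H = 4 + H d$)
$t{\left(C,M \right)} = C + 2 M$
$t{\left(\left(-5\right) 5,11 \right)} + b{\left(6,-6 \right)} h{\left(-1,5 \right)} n{\left(6,3 \right)} = \left(\left(-5\right) 5 + 2 \cdot 11\right) - 6 \left(4 - 5\right) \left(\left(- \frac{1}{5}\right) 3\right) = \left(-25 + 22\right) - 6 \left(4 - 5\right) \left(- \frac{3}{5}\right) = -3 - 6 \left(\left(-1\right) \left(- \frac{3}{5}\right)\right) = -3 - \frac{18}{5} = - \frac{33}{5}$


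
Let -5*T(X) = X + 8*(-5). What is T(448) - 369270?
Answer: -1846758/5 ≈ -3.6935e+5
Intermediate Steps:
T(X) = 8 - X/5 (T(X) = -(X + 8*(-5))/5 = -(X - 40)/5 = -(-40 + X)/5 = 8 - X/5)
T(448) - 369270 = (8 - 1/5*448) - 369270 = (8 - 448/5) - 369270 = -408/5 - 369270 = -1846758/5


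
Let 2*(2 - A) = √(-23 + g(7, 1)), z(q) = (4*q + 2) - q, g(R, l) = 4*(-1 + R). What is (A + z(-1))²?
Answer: ¼ ≈ 0.25000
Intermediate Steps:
g(R, l) = -4 + 4*R
z(q) = 2 + 3*q (z(q) = (2 + 4*q) - q = 2 + 3*q)
A = 3/2 (A = 2 - √(-23 + (-4 + 4*7))/2 = 2 - √(-23 + (-4 + 28))/2 = 2 - √(-23 + 24)/2 = 2 - √1/2 = 2 - ½*1 = 2 - ½ = 3/2 ≈ 1.5000)
(A + z(-1))² = (3/2 + (2 + 3*(-1)))² = (3/2 + (2 - 3))² = (3/2 - 1)² = (½)² = ¼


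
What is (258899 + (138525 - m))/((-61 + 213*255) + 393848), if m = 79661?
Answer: 317763/448102 ≈ 0.70913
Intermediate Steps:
(258899 + (138525 - m))/((-61 + 213*255) + 393848) = (258899 + (138525 - 1*79661))/((-61 + 213*255) + 393848) = (258899 + (138525 - 79661))/((-61 + 54315) + 393848) = (258899 + 58864)/(54254 + 393848) = 317763/448102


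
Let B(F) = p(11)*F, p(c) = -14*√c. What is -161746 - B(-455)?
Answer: -161746 - 6370*√11 ≈ -1.8287e+5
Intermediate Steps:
B(F) = -14*F*√11 (B(F) = (-14*√11)*F = -14*F*√11)
-161746 - B(-455) = -161746 - (-14)*(-455)*√11 = -161746 - 6370*√11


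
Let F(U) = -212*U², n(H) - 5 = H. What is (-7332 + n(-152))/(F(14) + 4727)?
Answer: 2493/12275 ≈ 0.20310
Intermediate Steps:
n(H) = 5 + H
(-7332 + n(-152))/(F(14) + 4727) = (-7332 + (5 - 152))/(-212*14² + 4727) = (-7332 - 147)/(-212*196 + 4727) = -7479/(-41552 + 4727) = -7479/(-36825) = -7479*(-1/36825) = 2493/12275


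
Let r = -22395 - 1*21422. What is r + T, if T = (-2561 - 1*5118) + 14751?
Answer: -36745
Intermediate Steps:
T = 7072 (T = (-2561 - 5118) + 14751 = -7679 + 14751 = 7072)
r = -43817 (r = -22395 - 21422 = -43817)
r + T = -43817 + 7072 = -36745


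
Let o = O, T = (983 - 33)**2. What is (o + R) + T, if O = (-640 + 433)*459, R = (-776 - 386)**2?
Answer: 2157731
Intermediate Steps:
R = 1350244 (R = (-1162)**2 = 1350244)
T = 902500 (T = 950**2 = 902500)
O = -95013 (O = -207*459 = -95013)
o = -95013
(o + R) + T = (-95013 + 1350244) + 902500 = 1255231 + 902500 = 2157731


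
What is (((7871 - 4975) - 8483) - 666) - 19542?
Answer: -25795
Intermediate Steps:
(((7871 - 4975) - 8483) - 666) - 19542 = ((2896 - 8483) - 666) - 19542 = (-5587 - 666) - 19542 = -6253 - 19542 = -25795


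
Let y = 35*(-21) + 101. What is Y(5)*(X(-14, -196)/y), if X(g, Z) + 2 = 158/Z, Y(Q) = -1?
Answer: -275/62132 ≈ -0.0044261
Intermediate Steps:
X(g, Z) = -2 + 158/Z
y = -634 (y = -735 + 101 = -634)
Y(5)*(X(-14, -196)/y) = -(-2 + 158/(-196))/(-634) = -(-2 + 158*(-1/196))*(-1)/634 = -(-2 - 79/98)*(-1)/634 = -(-275)*(-1)/(98*634) = -1*275/62132 = -275/62132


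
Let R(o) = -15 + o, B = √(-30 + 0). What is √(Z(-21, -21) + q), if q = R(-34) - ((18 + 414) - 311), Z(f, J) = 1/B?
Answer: √(-153000 - 30*I*√30)/30 ≈ 0.0070014 - 13.038*I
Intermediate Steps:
B = I*√30 (B = √(-30) = I*√30 ≈ 5.4772*I)
Z(f, J) = -I*√30/30 (Z(f, J) = 1/(I*√30) = -I*√30/30)
q = -170 (q = (-15 - 34) - ((18 + 414) - 311) = -49 - (432 - 311) = -49 - 1*121 = -49 - 121 = -170)
√(Z(-21, -21) + q) = √(-I*√30/30 - 170) = √(-170 - I*√30/30)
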